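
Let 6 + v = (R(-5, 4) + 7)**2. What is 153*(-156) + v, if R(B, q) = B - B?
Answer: -23825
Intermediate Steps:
R(B, q) = 0
v = 43 (v = -6 + (0 + 7)**2 = -6 + 7**2 = -6 + 49 = 43)
153*(-156) + v = 153*(-156) + 43 = -23868 + 43 = -23825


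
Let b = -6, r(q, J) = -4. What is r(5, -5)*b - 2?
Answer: 22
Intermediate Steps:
r(5, -5)*b - 2 = -4*(-6) - 2 = 24 - 2 = 22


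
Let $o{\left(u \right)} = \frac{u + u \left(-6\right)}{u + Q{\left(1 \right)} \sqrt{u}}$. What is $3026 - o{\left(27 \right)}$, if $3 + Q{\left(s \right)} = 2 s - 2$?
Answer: $\frac{6067}{2} + \frac{5 \sqrt{3}}{2} \approx 3037.8$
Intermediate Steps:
$Q{\left(s \right)} = -5 + 2 s$ ($Q{\left(s \right)} = -3 + \left(2 s - 2\right) = -3 + \left(-2 + 2 s\right) = -5 + 2 s$)
$o{\left(u \right)} = - \frac{5 u}{u - 3 \sqrt{u}}$ ($o{\left(u \right)} = \frac{u + u \left(-6\right)}{u + \left(-5 + 2 \cdot 1\right) \sqrt{u}} = \frac{u - 6 u}{u + \left(-5 + 2\right) \sqrt{u}} = \frac{\left(-5\right) u}{u - 3 \sqrt{u}} = - \frac{5 u}{u - 3 \sqrt{u}}$)
$3026 - o{\left(27 \right)} = 3026 - 5 \cdot 27 \frac{1}{\left(-1\right) 27 + 3 \sqrt{27}} = 3026 - 5 \cdot 27 \frac{1}{-27 + 3 \cdot 3 \sqrt{3}} = 3026 - 5 \cdot 27 \frac{1}{-27 + 9 \sqrt{3}} = 3026 - \frac{135}{-27 + 9 \sqrt{3}}$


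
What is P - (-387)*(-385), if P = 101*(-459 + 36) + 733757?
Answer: 542039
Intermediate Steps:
P = 691034 (P = 101*(-423) + 733757 = -42723 + 733757 = 691034)
P - (-387)*(-385) = 691034 - (-387)*(-385) = 691034 - 1*148995 = 691034 - 148995 = 542039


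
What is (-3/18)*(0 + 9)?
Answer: -3/2 ≈ -1.5000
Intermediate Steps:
(-3/18)*(0 + 9) = ((1/18)*(-3))*9 = -⅙*9 = -3/2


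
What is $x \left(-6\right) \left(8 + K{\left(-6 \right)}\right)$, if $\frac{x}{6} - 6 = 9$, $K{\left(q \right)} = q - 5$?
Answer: $1620$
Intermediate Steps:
$K{\left(q \right)} = -5 + q$
$x = 90$ ($x = 36 + 6 \cdot 9 = 36 + 54 = 90$)
$x \left(-6\right) \left(8 + K{\left(-6 \right)}\right) = 90 \left(-6\right) \left(8 - 11\right) = - 540 \left(8 - 11\right) = \left(-540\right) \left(-3\right) = 1620$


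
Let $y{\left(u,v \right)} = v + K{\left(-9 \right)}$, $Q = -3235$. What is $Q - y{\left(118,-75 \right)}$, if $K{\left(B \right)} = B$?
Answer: $-3151$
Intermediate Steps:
$y{\left(u,v \right)} = -9 + v$ ($y{\left(u,v \right)} = v - 9 = -9 + v$)
$Q - y{\left(118,-75 \right)} = -3235 - \left(-9 - 75\right) = -3235 - -84 = -3235 + 84 = -3151$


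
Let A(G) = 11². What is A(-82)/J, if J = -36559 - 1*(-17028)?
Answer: -121/19531 ≈ -0.0061953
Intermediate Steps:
A(G) = 121
J = -19531 (J = -36559 + 17028 = -19531)
A(-82)/J = 121/(-19531) = 121*(-1/19531) = -121/19531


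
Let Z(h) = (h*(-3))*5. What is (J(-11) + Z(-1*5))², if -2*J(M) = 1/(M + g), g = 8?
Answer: 203401/36 ≈ 5650.0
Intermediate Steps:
J(M) = -1/(2*(8 + M)) (J(M) = -1/(2*(M + 8)) = -1/(2*(8 + M)))
Z(h) = -15*h (Z(h) = -3*h*5 = -15*h)
(J(-11) + Z(-1*5))² = (-1/(16 + 2*(-11)) - (-15)*5)² = (-1/(16 - 22) - 15*(-5))² = (-1/(-6) + 75)² = (-1*(-⅙) + 75)² = (⅙ + 75)² = (451/6)² = 203401/36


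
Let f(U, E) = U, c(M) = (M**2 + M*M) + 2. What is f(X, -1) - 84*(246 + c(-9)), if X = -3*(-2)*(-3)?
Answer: -34458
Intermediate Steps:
c(M) = 2 + 2*M**2 (c(M) = (M**2 + M**2) + 2 = 2*M**2 + 2 = 2 + 2*M**2)
X = -18 (X = 6*(-3) = -18)
f(X, -1) - 84*(246 + c(-9)) = -18 - 84*(246 + (2 + 2*(-9)**2)) = -18 - 84*(246 + (2 + 2*81)) = -18 - 84*(246 + (2 + 162)) = -18 - 84*(246 + 164) = -18 - 84*410 = -18 - 34440 = -34458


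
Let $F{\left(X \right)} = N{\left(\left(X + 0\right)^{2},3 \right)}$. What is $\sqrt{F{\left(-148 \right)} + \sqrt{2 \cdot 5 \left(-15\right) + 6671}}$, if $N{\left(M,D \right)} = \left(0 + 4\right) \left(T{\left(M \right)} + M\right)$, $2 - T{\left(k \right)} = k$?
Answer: $\sqrt{8 + \sqrt{6521}} \approx 9.4209$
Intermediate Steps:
$T{\left(k \right)} = 2 - k$
$N{\left(M,D \right)} = 8$ ($N{\left(M,D \right)} = \left(0 + 4\right) \left(\left(2 - M\right) + M\right) = 4 \cdot 2 = 8$)
$F{\left(X \right)} = 8$
$\sqrt{F{\left(-148 \right)} + \sqrt{2 \cdot 5 \left(-15\right) + 6671}} = \sqrt{8 + \sqrt{2 \cdot 5 \left(-15\right) + 6671}} = \sqrt{8 + \sqrt{10 \left(-15\right) + 6671}} = \sqrt{8 + \sqrt{-150 + 6671}} = \sqrt{8 + \sqrt{6521}}$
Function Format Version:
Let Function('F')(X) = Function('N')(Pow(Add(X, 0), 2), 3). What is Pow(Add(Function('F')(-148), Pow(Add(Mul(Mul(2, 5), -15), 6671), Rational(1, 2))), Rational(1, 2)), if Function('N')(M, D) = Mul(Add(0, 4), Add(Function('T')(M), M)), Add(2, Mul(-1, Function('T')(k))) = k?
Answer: Pow(Add(8, Pow(6521, Rational(1, 2))), Rational(1, 2)) ≈ 9.4209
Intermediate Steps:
Function('T')(k) = Add(2, Mul(-1, k))
Function('N')(M, D) = 8 (Function('N')(M, D) = Mul(Add(0, 4), Add(Add(2, Mul(-1, M)), M)) = Mul(4, 2) = 8)
Function('F')(X) = 8
Pow(Add(Function('F')(-148), Pow(Add(Mul(Mul(2, 5), -15), 6671), Rational(1, 2))), Rational(1, 2)) = Pow(Add(8, Pow(Add(Mul(Mul(2, 5), -15), 6671), Rational(1, 2))), Rational(1, 2)) = Pow(Add(8, Pow(Add(Mul(10, -15), 6671), Rational(1, 2))), Rational(1, 2)) = Pow(Add(8, Pow(Add(-150, 6671), Rational(1, 2))), Rational(1, 2)) = Pow(Add(8, Pow(6521, Rational(1, 2))), Rational(1, 2))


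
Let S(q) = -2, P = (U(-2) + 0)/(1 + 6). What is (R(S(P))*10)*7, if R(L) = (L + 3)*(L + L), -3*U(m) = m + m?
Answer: -280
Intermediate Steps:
U(m) = -2*m/3 (U(m) = -(m + m)/3 = -2*m/3)
P = 4/21 (P = (-⅔*(-2) + 0)/(1 + 6) = (4/3 + 0)/7 = (4/3)*(⅐) = 4/21 ≈ 0.19048)
R(L) = 2*L*(3 + L) (R(L) = (3 + L)*(2*L) = 2*L*(3 + L))
(R(S(P))*10)*7 = ((2*(-2)*(3 - 2))*10)*7 = ((2*(-2)*1)*10)*7 = -4*10*7 = -40*7 = -280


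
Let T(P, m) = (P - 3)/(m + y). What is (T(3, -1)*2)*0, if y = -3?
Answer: 0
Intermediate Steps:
T(P, m) = (-3 + P)/(-3 + m) (T(P, m) = (P - 3)/(m - 3) = (-3 + P)/(-3 + m))
(T(3, -1)*2)*0 = (((-3 + 3)/(-3 - 1))*2)*0 = ((0/(-4))*2)*0 = (-¼*0*2)*0 = (0*2)*0 = 0*0 = 0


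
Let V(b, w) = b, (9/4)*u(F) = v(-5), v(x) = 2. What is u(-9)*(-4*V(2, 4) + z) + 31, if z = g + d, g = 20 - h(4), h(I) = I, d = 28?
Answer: 63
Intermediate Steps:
u(F) = 8/9 (u(F) = (4/9)*2 = 8/9)
g = 16 (g = 20 - 1*4 = 20 - 4 = 16)
z = 44 (z = 16 + 28 = 44)
u(-9)*(-4*V(2, 4) + z) + 31 = 8*(-4*2 + 44)/9 + 31 = 8*(-8 + 44)/9 + 31 = (8/9)*36 + 31 = 32 + 31 = 63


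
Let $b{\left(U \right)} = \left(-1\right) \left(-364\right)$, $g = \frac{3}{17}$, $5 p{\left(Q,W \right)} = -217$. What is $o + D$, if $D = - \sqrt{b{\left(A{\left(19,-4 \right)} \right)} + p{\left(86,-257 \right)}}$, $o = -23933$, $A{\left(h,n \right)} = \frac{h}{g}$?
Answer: $-23933 - \frac{\sqrt{8015}}{5} \approx -23951.0$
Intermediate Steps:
$p{\left(Q,W \right)} = - \frac{217}{5}$ ($p{\left(Q,W \right)} = \frac{1}{5} \left(-217\right) = - \frac{217}{5}$)
$g = \frac{3}{17}$ ($g = 3 \cdot \frac{1}{17} = \frac{3}{17} \approx 0.17647$)
$A{\left(h,n \right)} = \frac{17 h}{3}$ ($A{\left(h,n \right)} = \frac{h}{\frac{3}{17}} = h \frac{17}{3} = \frac{17 h}{3}$)
$b{\left(U \right)} = 364$
$D = - \frac{\sqrt{8015}}{5}$ ($D = - \sqrt{364 - \frac{217}{5}} = - \sqrt{\frac{1603}{5}} = - \frac{\sqrt{8015}}{5} \approx -17.905$)
$o + D = -23933 - \frac{\sqrt{8015}}{5}$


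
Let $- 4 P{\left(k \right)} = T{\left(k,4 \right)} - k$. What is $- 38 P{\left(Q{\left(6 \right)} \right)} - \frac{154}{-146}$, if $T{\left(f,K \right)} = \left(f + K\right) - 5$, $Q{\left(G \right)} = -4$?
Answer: $- \frac{1233}{146} \approx -8.4452$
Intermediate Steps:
$T{\left(f,K \right)} = -5 + K + f$ ($T{\left(f,K \right)} = \left(K + f\right) - 5 = -5 + K + f$)
$P{\left(k \right)} = \frac{1}{4}$ ($P{\left(k \right)} = - \frac{\left(-5 + 4 + k\right) - k}{4} = - \frac{\left(-1 + k\right) - k}{4} = \left(- \frac{1}{4}\right) \left(-1\right) = \frac{1}{4}$)
$- 38 P{\left(Q{\left(6 \right)} \right)} - \frac{154}{-146} = \left(-38\right) \frac{1}{4} - \frac{154}{-146} = - \frac{19}{2} - - \frac{77}{73} = - \frac{19}{2} + \frac{77}{73} = - \frac{1233}{146}$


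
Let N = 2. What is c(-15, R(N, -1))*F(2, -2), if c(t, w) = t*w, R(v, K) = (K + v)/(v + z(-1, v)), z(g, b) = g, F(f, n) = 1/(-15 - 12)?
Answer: 5/9 ≈ 0.55556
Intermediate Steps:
F(f, n) = -1/27 (F(f, n) = 1/(-27) = -1/27)
R(v, K) = (K + v)/(-1 + v) (R(v, K) = (K + v)/(v - 1) = (K + v)/(-1 + v))
c(-15, R(N, -1))*F(2, -2) = -15*(-1 + 2)/(-1 + 2)*(-1/27) = -15/1*(-1/27) = -15*(-1/27) = 5/9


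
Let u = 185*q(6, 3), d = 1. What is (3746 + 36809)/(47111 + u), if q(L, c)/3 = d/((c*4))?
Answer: 162220/188629 ≈ 0.85999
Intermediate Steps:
q(L, c) = 3/(4*c) (q(L, c) = 3*(1/(c*4)) = 3*(1/(4*c)) = 3/(4*c))
u = 185/4 (u = 185*((¾)/3) = 185*((¾)*(⅓)) = 185*(¼) = 185/4 ≈ 46.250)
(3746 + 36809)/(47111 + u) = (3746 + 36809)/(47111 + 185/4) = 40555/(188629/4) = 40555*(4/188629) = 162220/188629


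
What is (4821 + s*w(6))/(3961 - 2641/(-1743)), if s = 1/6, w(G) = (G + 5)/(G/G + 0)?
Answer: 16812397/13813328 ≈ 1.2171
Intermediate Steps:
w(G) = 5 + G (w(G) = (5 + G)/(1 + 0) = (5 + G)/1 = (5 + G)*1 = 5 + G)
s = 1/6 ≈ 0.16667
(4821 + s*w(6))/(3961 - 2641/(-1743)) = (4821 + (5 + 6)/6)/(3961 - 2641/(-1743)) = (4821 + (1/6)*11)/(3961 - 2641*(-1/1743)) = (4821 + 11/6)/(3961 + 2641/1743) = 28937/(6*(6906664/1743)) = (28937/6)*(1743/6906664) = 16812397/13813328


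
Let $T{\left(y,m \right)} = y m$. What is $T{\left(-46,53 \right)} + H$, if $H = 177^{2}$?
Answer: $28891$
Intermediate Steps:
$H = 31329$
$T{\left(y,m \right)} = m y$
$T{\left(-46,53 \right)} + H = 53 \left(-46\right) + 31329 = -2438 + 31329 = 28891$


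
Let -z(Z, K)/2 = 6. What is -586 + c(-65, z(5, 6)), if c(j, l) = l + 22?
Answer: -576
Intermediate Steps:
z(Z, K) = -12 (z(Z, K) = -2*6 = -12)
c(j, l) = 22 + l
-586 + c(-65, z(5, 6)) = -586 + (22 - 12) = -586 + 10 = -576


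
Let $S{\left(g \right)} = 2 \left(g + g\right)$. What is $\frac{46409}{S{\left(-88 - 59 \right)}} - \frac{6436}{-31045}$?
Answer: $- \frac{205283291}{2607780} \approx -78.72$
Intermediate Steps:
$S{\left(g \right)} = 4 g$ ($S{\left(g \right)} = 2 \cdot 2 g = 4 g$)
$\frac{46409}{S{\left(-88 - 59 \right)}} - \frac{6436}{-31045} = \frac{46409}{4 \left(-88 - 59\right)} - \frac{6436}{-31045} = \frac{46409}{4 \left(-88 - 59\right)} - - \frac{6436}{31045} = \frac{46409}{4 \left(-147\right)} + \frac{6436}{31045} = \frac{46409}{-588} + \frac{6436}{31045} = 46409 \left(- \frac{1}{588}\right) + \frac{6436}{31045} = - \frac{46409}{588} + \frac{6436}{31045} = - \frac{205283291}{2607780}$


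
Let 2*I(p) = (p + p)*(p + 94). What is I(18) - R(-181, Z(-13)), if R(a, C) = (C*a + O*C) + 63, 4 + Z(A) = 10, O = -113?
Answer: 3717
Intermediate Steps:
Z(A) = 6 (Z(A) = -4 + 10 = 6)
R(a, C) = 63 - 113*C + C*a (R(a, C) = (C*a - 113*C) + 63 = (-113*C + C*a) + 63 = 63 - 113*C + C*a)
I(p) = p*(94 + p) (I(p) = ((p + p)*(p + 94))/2 = ((2*p)*(94 + p))/2 = (2*p*(94 + p))/2 = p*(94 + p))
I(18) - R(-181, Z(-13)) = 18*(94 + 18) - (63 - 113*6 + 6*(-181)) = 18*112 - (63 - 678 - 1086) = 2016 - 1*(-1701) = 2016 + 1701 = 3717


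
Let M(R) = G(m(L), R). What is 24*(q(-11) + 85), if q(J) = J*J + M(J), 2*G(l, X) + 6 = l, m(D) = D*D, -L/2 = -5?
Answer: 6072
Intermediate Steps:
L = 10 (L = -2*(-5) = 10)
m(D) = D²
G(l, X) = -3 + l/2
M(R) = 47 (M(R) = -3 + (½)*10² = -3 + (½)*100 = -3 + 50 = 47)
q(J) = 47 + J² (q(J) = J*J + 47 = J² + 47 = 47 + J²)
24*(q(-11) + 85) = 24*((47 + (-11)²) + 85) = 24*((47 + 121) + 85) = 24*(168 + 85) = 24*253 = 6072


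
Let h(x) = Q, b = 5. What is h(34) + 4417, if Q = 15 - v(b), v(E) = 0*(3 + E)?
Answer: 4432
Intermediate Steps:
v(E) = 0
Q = 15 (Q = 15 - 1*0 = 15 + 0 = 15)
h(x) = 15
h(34) + 4417 = 15 + 4417 = 4432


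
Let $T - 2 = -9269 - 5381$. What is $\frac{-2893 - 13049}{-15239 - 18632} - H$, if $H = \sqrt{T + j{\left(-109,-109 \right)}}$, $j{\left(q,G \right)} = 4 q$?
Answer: $\frac{15942}{33871} - 6 i \sqrt{419} \approx 0.47067 - 122.82 i$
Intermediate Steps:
$T = -14648$ ($T = 2 - 14650 = -14648$)
$H = 6 i \sqrt{419}$ ($H = \sqrt{-14648 + 4 \left(-109\right)} = \sqrt{-14648 - 436} = \sqrt{-15084} = 6 i \sqrt{419} \approx 122.82 i$)
$\frac{-2893 - 13049}{-15239 - 18632} - H = \frac{-2893 - 13049}{-15239 - 18632} - 6 i \sqrt{419} = - \frac{15942}{-33871} - 6 i \sqrt{419} = \left(-15942\right) \left(- \frac{1}{33871}\right) - 6 i \sqrt{419} = \frac{15942}{33871} - 6 i \sqrt{419}$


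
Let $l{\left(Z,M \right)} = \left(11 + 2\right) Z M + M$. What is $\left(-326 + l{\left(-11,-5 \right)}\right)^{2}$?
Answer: $147456$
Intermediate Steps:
$l{\left(Z,M \right)} = M + 13 M Z$ ($l{\left(Z,M \right)} = 13 Z M + M = 13 M Z + M = M + 13 M Z$)
$\left(-326 + l{\left(-11,-5 \right)}\right)^{2} = \left(-326 - 5 \left(1 + 13 \left(-11\right)\right)\right)^{2} = \left(-326 - 5 \left(1 - 143\right)\right)^{2} = \left(-326 - -710\right)^{2} = \left(-326 + 710\right)^{2} = 384^{2} = 147456$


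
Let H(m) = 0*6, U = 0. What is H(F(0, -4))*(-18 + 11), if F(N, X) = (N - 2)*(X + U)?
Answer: 0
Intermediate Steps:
F(N, X) = X*(-2 + N) (F(N, X) = (N - 2)*(X + 0) = (-2 + N)*X = X*(-2 + N))
H(m) = 0
H(F(0, -4))*(-18 + 11) = 0*(-18 + 11) = 0*(-7) = 0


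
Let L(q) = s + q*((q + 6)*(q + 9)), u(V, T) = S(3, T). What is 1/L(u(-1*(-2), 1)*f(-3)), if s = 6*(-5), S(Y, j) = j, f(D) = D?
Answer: -1/84 ≈ -0.011905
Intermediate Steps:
u(V, T) = T
s = -30
L(q) = -30 + q*(6 + q)*(9 + q) (L(q) = -30 + q*((q + 6)*(q + 9)) = -30 + q*((6 + q)*(9 + q)) = -30 + q*(6 + q)*(9 + q))
1/L(u(-1*(-2), 1)*f(-3)) = 1/(-30 + (1*(-3))**3 + 15*(1*(-3))**2 + 54*(1*(-3))) = 1/(-30 + (-3)**3 + 15*(-3)**2 + 54*(-3)) = 1/(-30 - 27 + 15*9 - 162) = 1/(-30 - 27 + 135 - 162) = 1/(-84) = -1/84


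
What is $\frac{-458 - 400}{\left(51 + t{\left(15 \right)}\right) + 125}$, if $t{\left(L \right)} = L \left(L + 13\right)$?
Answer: $- \frac{429}{298} \approx -1.4396$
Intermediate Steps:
$t{\left(L \right)} = L \left(13 + L\right)$
$\frac{-458 - 400}{\left(51 + t{\left(15 \right)}\right) + 125} = \frac{-458 - 400}{\left(51 + 15 \left(13 + 15\right)\right) + 125} = - \frac{858}{\left(51 + 15 \cdot 28\right) + 125} = - \frac{858}{\left(51 + 420\right) + 125} = - \frac{858}{471 + 125} = - \frac{858}{596} = \left(-858\right) \frac{1}{596} = - \frac{429}{298}$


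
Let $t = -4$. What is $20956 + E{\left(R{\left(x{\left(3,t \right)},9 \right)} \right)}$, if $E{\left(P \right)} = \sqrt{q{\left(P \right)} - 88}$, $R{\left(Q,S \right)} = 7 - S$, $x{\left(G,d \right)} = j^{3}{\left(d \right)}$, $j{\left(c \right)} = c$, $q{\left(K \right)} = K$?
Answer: $20956 + 3 i \sqrt{10} \approx 20956.0 + 9.4868 i$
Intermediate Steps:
$x{\left(G,d \right)} = d^{3}$
$E{\left(P \right)} = \sqrt{-88 + P}$ ($E{\left(P \right)} = \sqrt{P - 88} = \sqrt{-88 + P}$)
$20956 + E{\left(R{\left(x{\left(3,t \right)},9 \right)} \right)} = 20956 + \sqrt{-88 + \left(7 - 9\right)} = 20956 + \sqrt{-88 - 2} = 20956 + \sqrt{-90} = 20956 + 3 i \sqrt{10}$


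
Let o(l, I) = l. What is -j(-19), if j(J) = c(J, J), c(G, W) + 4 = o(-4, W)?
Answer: 8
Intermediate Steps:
c(G, W) = -8 (c(G, W) = -4 - 4 = -8)
j(J) = -8
-j(-19) = -1*(-8) = 8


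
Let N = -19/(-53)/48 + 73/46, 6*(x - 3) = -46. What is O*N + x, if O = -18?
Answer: -976165/29256 ≈ -33.366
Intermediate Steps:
x = -14/3 (x = 3 + (1/6)*(-46) = 3 - 23/3 = -14/3 ≈ -4.6667)
N = 93293/58512 (N = -19*(-1/53)*(1/48) + 73*(1/46) = (19/53)*(1/48) + 73/46 = 19/2544 + 73/46 = 93293/58512 ≈ 1.5944)
O*N + x = -18*93293/58512 - 14/3 = -279879/9752 - 14/3 = -976165/29256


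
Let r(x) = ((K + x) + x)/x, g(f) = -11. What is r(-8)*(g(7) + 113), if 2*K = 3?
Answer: 1479/8 ≈ 184.88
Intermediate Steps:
K = 3/2 (K = (½)*3 = 3/2 ≈ 1.5000)
r(x) = (3/2 + 2*x)/x (r(x) = ((3/2 + x) + x)/x = (3/2 + 2*x)/x)
r(-8)*(g(7) + 113) = (2 + (3/2)/(-8))*(-11 + 113) = (2 + (3/2)*(-⅛))*102 = (2 - 3/16)*102 = (29/16)*102 = 1479/8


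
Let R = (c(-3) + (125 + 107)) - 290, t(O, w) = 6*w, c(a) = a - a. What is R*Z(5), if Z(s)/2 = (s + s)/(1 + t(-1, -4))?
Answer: 1160/23 ≈ 50.435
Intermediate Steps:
c(a) = 0
Z(s) = -4*s/23 (Z(s) = 2*((s + s)/(1 + 6*(-4))) = 2*((2*s)/(1 - 24)) = 2*((2*s)/(-23)) = 2*((2*s)*(-1/23)) = 2*(-2*s/23) = -4*s/23)
R = -58 (R = (0 + (125 + 107)) - 290 = (0 + 232) - 290 = 232 - 290 = -58)
R*Z(5) = -(-232)*5/23 = -58*(-20/23) = 1160/23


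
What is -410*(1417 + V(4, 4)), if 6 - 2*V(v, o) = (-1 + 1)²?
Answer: -582200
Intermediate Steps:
V(v, o) = 3 (V(v, o) = 3 - (-1 + 1)²/2 = 3 - ½*0² = 3 - ½*0 = 3 + 0 = 3)
-410*(1417 + V(4, 4)) = -410*(1417 + 3) = -410*1420 = -582200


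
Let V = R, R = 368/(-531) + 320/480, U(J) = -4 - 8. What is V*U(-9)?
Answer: 56/177 ≈ 0.31638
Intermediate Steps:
U(J) = -12
R = -14/531 (R = 368*(-1/531) + 320*(1/480) = -368/531 + 2/3 = -14/531 ≈ -0.026365)
V = -14/531 ≈ -0.026365
V*U(-9) = -14/531*(-12) = 56/177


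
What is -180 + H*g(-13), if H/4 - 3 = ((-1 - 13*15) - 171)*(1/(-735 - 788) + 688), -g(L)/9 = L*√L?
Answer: -180 - 179967748896*I*√13/1523 ≈ -180.0 - 4.2606e+8*I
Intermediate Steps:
g(L) = -9*L^(3/2) (g(L) = -9*L*√L = -9*L^(3/2))
H = -1538185888/1523 (H = 12 + 4*(((-1 - 13*15) - 171)*(1/(-735 - 788) + 688)) = 12 + 4*(((-1 - 195) - 171)*(1/(-1523) + 688)) = 12 + 4*((-196 - 171)*(-1/1523 + 688)) = 12 + 4*(-367*1047823/1523) = 12 + 4*(-384551041/1523) = 12 - 1538204164/1523 = -1538185888/1523 ≈ -1.0100e+6)
-180 + H*g(-13) = -180 - (-13843672992)*(-13)^(3/2)/1523 = -180 - (-13843672992)*(-13*I*√13)/1523 = -180 - 179967748896*I*√13/1523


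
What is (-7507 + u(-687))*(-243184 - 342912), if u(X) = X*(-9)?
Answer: 775991104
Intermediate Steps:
u(X) = -9*X
(-7507 + u(-687))*(-243184 - 342912) = (-7507 - 9*(-687))*(-243184 - 342912) = (-7507 + 6183)*(-586096) = -1324*(-586096) = 775991104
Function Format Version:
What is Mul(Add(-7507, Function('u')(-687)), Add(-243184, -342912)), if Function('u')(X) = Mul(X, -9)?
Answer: 775991104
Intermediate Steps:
Function('u')(X) = Mul(-9, X)
Mul(Add(-7507, Function('u')(-687)), Add(-243184, -342912)) = Mul(Add(-7507, Mul(-9, -687)), Add(-243184, -342912)) = Mul(Add(-7507, 6183), -586096) = Mul(-1324, -586096) = 775991104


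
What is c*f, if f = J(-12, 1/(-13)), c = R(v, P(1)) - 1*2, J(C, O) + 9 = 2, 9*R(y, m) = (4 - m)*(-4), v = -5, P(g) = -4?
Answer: 350/9 ≈ 38.889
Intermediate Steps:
R(y, m) = -16/9 + 4*m/9 (R(y, m) = ((4 - m)*(-4))/9 = (-16 + 4*m)/9 = -16/9 + 4*m/9)
J(C, O) = -7 (J(C, O) = -9 + 2 = -7)
c = -50/9 (c = (-16/9 + (4/9)*(-4)) - 1*2 = (-16/9 - 16/9) - 2 = -32/9 - 2 = -50/9 ≈ -5.5556)
f = -7
c*f = -50/9*(-7) = 350/9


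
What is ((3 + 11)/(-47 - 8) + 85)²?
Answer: 21724921/3025 ≈ 7181.8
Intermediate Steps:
((3 + 11)/(-47 - 8) + 85)² = (14/(-55) + 85)² = (14*(-1/55) + 85)² = (-14/55 + 85)² = (4661/55)² = 21724921/3025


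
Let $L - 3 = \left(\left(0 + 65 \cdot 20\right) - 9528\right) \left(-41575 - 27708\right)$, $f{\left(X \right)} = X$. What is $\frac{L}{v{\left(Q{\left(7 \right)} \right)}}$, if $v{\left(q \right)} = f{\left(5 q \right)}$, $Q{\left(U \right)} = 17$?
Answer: $\frac{570060527}{85} \approx 6.7066 \cdot 10^{6}$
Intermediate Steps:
$v{\left(q \right)} = 5 q$
$L = 570060527$ ($L = 3 + \left(\left(0 + 65 \cdot 20\right) - 9528\right) \left(-41575 - 27708\right) = 3 + \left(\left(0 + 1300\right) - 9528\right) \left(-69283\right) = 3 + \left(1300 - 9528\right) \left(-69283\right) = 3 - -570060524 = 3 + 570060524 = 570060527$)
$\frac{L}{v{\left(Q{\left(7 \right)} \right)}} = \frac{570060527}{5 \cdot 17} = \frac{570060527}{85}$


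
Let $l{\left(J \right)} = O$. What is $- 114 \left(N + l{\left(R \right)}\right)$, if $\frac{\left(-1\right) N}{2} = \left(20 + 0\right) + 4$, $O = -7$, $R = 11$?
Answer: $6270$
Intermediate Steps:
$N = -48$ ($N = - 2 \left(\left(20 + 0\right) + 4\right) = - 2 \left(20 + 4\right) = \left(-2\right) 24 = -48$)
$l{\left(J \right)} = -7$
$- 114 \left(N + l{\left(R \right)}\right) = - 114 \left(-48 - 7\right) = \left(-114\right) \left(-55\right) = 6270$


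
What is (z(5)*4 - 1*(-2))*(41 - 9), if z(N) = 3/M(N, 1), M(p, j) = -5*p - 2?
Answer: 448/9 ≈ 49.778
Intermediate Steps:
M(p, j) = -2 - 5*p
z(N) = 3/(-2 - 5*N)
(z(5)*4 - 1*(-2))*(41 - 9) = (-3/(2 + 5*5)*4 - 1*(-2))*(41 - 9) = (-3/(2 + 25)*4 + 2)*32 = (-3/27*4 + 2)*32 = (-3*1/27*4 + 2)*32 = (-1/9*4 + 2)*32 = (-4/9 + 2)*32 = (14/9)*32 = 448/9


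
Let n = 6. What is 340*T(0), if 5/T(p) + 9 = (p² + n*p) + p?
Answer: -1700/9 ≈ -188.89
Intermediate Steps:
T(p) = 5/(-9 + p² + 7*p) (T(p) = 5/(-9 + ((p² + 6*p) + p)) = 5/(-9 + (p² + 7*p)) = 5/(-9 + p² + 7*p))
340*T(0) = 340*(5/(-9 + 0² + 7*0)) = 340*(5/(-9 + 0 + 0)) = 340*(5/(-9)) = 340*(5*(-⅑)) = 340*(-5/9) = -1700/9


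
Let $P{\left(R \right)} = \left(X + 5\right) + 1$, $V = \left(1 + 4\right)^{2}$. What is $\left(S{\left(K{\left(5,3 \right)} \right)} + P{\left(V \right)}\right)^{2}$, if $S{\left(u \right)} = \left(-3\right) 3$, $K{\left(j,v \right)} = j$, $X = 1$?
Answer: $4$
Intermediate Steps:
$S{\left(u \right)} = -9$
$V = 25$ ($V = 5^{2} = 25$)
$P{\left(R \right)} = 7$ ($P{\left(R \right)} = \left(1 + 5\right) + 1 = 6 + 1 = 7$)
$\left(S{\left(K{\left(5,3 \right)} \right)} + P{\left(V \right)}\right)^{2} = \left(-9 + 7\right)^{2} = \left(-2\right)^{2} = 4$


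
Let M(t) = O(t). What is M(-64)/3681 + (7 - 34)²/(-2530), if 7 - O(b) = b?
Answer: -2503819/9312930 ≈ -0.26885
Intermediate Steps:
O(b) = 7 - b
M(t) = 7 - t
M(-64)/3681 + (7 - 34)²/(-2530) = (7 - 1*(-64))/3681 + (7 - 34)²/(-2530) = (7 + 64)*(1/3681) + (-27)²*(-1/2530) = 71*(1/3681) + 729*(-1/2530) = 71/3681 - 729/2530 = -2503819/9312930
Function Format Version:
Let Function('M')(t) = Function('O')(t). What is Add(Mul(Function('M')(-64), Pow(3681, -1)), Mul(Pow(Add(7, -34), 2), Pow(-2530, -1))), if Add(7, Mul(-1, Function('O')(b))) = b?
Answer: Rational(-2503819, 9312930) ≈ -0.26885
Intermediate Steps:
Function('O')(b) = Add(7, Mul(-1, b))
Function('M')(t) = Add(7, Mul(-1, t))
Add(Mul(Function('M')(-64), Pow(3681, -1)), Mul(Pow(Add(7, -34), 2), Pow(-2530, -1))) = Add(Mul(Add(7, Mul(-1, -64)), Pow(3681, -1)), Mul(Pow(Add(7, -34), 2), Pow(-2530, -1))) = Add(Mul(Add(7, 64), Rational(1, 3681)), Mul(Pow(-27, 2), Rational(-1, 2530))) = Add(Mul(71, Rational(1, 3681)), Mul(729, Rational(-1, 2530))) = Add(Rational(71, 3681), Rational(-729, 2530)) = Rational(-2503819, 9312930)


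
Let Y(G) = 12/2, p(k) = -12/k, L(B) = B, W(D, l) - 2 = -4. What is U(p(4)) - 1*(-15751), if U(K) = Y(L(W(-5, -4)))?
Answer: 15757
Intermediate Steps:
W(D, l) = -2 (W(D, l) = 2 - 4 = -2)
Y(G) = 6 (Y(G) = 12*(½) = 6)
U(K) = 6
U(p(4)) - 1*(-15751) = 6 - 1*(-15751) = 6 + 15751 = 15757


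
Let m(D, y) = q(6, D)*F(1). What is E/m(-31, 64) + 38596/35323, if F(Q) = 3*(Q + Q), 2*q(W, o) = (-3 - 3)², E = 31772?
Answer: 281612681/953721 ≈ 295.28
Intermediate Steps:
q(W, o) = 18 (q(W, o) = (-3 - 3)²/2 = (½)*(-6)² = (½)*36 = 18)
F(Q) = 6*Q (F(Q) = 3*(2*Q) = 6*Q)
m(D, y) = 108 (m(D, y) = 18*(6*1) = 18*6 = 108)
E/m(-31, 64) + 38596/35323 = 31772/108 + 38596/35323 = 31772*(1/108) + 38596*(1/35323) = 7943/27 + 38596/35323 = 281612681/953721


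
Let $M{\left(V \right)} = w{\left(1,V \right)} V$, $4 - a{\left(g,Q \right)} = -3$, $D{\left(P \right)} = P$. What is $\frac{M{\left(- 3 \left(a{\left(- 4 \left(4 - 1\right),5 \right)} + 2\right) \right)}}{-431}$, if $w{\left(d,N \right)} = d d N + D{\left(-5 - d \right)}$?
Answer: $- \frac{891}{431} \approx -2.0673$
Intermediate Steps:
$a{\left(g,Q \right)} = 7$ ($a{\left(g,Q \right)} = 4 - -3 = 4 + 3 = 7$)
$w{\left(d,N \right)} = -5 - d + N d^{2}$ ($w{\left(d,N \right)} = d d N - \left(5 + d\right) = d^{2} N - \left(5 + d\right) = N d^{2} - \left(5 + d\right) = -5 - d + N d^{2}$)
$M{\left(V \right)} = V \left(-6 + V\right)$ ($M{\left(V \right)} = \left(-5 - 1 + V 1^{2}\right) V = \left(-5 - 1 + V 1\right) V = \left(-5 - 1 + V\right) V = \left(-6 + V\right) V = V \left(-6 + V\right)$)
$\frac{M{\left(- 3 \left(a{\left(- 4 \left(4 - 1\right),5 \right)} + 2\right) \right)}}{-431} = \frac{- 3 \left(7 + 2\right) \left(-6 - 3 \left(7 + 2\right)\right)}{-431} = \left(-3\right) 9 \left(-6 - 27\right) \left(- \frac{1}{431}\right) = - 27 \left(-6 - 27\right) \left(- \frac{1}{431}\right) = \left(-27\right) \left(-33\right) \left(- \frac{1}{431}\right) = 891 \left(- \frac{1}{431}\right) = - \frac{891}{431}$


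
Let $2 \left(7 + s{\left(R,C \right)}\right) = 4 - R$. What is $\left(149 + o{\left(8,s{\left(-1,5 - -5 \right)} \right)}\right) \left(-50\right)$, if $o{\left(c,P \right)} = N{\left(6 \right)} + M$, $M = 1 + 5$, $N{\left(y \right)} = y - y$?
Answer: $-7750$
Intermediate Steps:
$N{\left(y \right)} = 0$
$M = 6$
$s{\left(R,C \right)} = -5 - \frac{R}{2}$ ($s{\left(R,C \right)} = -7 + \frac{4 - R}{2} = -7 - \left(-2 + \frac{R}{2}\right) = -5 - \frac{R}{2}$)
$o{\left(c,P \right)} = 6$ ($o{\left(c,P \right)} = 0 + 6 = 6$)
$\left(149 + o{\left(8,s{\left(-1,5 - -5 \right)} \right)}\right) \left(-50\right) = \left(149 + 6\right) \left(-50\right) = 155 \left(-50\right) = -7750$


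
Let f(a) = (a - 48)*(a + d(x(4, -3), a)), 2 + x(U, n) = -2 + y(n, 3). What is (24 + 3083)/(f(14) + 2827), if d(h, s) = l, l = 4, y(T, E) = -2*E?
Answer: 3107/2215 ≈ 1.4027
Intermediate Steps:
x(U, n) = -10 (x(U, n) = -2 + (-2 - 2*3) = -2 + (-2 - 6) = -2 - 8 = -10)
d(h, s) = 4
f(a) = (-48 + a)*(4 + a) (f(a) = (a - 48)*(a + 4) = (-48 + a)*(4 + a))
(24 + 3083)/(f(14) + 2827) = (24 + 3083)/((-192 + 14² - 44*14) + 2827) = 3107/((-192 + 196 - 616) + 2827) = 3107/(-612 + 2827) = 3107/2215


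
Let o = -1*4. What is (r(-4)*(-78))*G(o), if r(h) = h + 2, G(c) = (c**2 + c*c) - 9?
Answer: 3588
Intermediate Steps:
o = -4
G(c) = -9 + 2*c**2 (G(c) = (c**2 + c**2) - 9 = 2*c**2 - 9 = -9 + 2*c**2)
r(h) = 2 + h
(r(-4)*(-78))*G(o) = ((2 - 4)*(-78))*(-9 + 2*(-4)**2) = (-2*(-78))*(-9 + 2*16) = 156*(-9 + 32) = 156*23 = 3588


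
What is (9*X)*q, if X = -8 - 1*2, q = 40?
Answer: -3600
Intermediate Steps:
X = -10 (X = -8 - 2 = -10)
(9*X)*q = (9*(-10))*40 = -90*40 = -3600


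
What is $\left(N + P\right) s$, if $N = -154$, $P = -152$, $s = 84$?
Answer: $-25704$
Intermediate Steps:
$\left(N + P\right) s = \left(-154 - 152\right) 84 = \left(-306\right) 84 = -25704$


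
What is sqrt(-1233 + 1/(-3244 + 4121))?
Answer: 2*I*sqrt(237083795)/877 ≈ 35.114*I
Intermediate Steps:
sqrt(-1233 + 1/(-3244 + 4121)) = sqrt(-1233 + 1/877) = sqrt(-1081340/877) = 2*I*sqrt(237083795)/877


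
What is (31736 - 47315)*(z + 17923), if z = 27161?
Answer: -702363636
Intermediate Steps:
(31736 - 47315)*(z + 17923) = (31736 - 47315)*(27161 + 17923) = -15579*45084 = -702363636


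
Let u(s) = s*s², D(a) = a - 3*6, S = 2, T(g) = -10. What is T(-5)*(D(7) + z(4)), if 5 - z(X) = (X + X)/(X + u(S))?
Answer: 200/3 ≈ 66.667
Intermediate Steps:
D(a) = -18 + a (D(a) = a - 18 = -18 + a)
u(s) = s³
z(X) = 5 - 2*X/(8 + X) (z(X) = 5 - (X + X)/(X + 2³) = 5 - 2*X/(X + 8) = 5 - 2*X/(8 + X))
T(-5)*(D(7) + z(4)) = -10*((-18 + 7) + (40 + 3*4)/(8 + 4)) = -10*(-11 + (40 + 12)/12) = -10*(-11 + (1/12)*52) = -10*(-11 + 13/3) = -10*(-20/3) = 200/3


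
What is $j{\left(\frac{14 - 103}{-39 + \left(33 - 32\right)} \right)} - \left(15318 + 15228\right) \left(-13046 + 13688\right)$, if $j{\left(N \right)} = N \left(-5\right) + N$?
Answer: $- \frac{372600286}{19} \approx -1.9611 \cdot 10^{7}$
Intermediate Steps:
$j{\left(N \right)} = - 4 N$ ($j{\left(N \right)} = - 5 N + N = - 4 N$)
$j{\left(\frac{14 - 103}{-39 + \left(33 - 32\right)} \right)} - \left(15318 + 15228\right) \left(-13046 + 13688\right) = - 4 \frac{14 - 103}{-39 + \left(33 - 32\right)} - \left(15318 + 15228\right) \left(-13046 + 13688\right) = - 4 \left(- \frac{89}{-39 + \left(33 - 32\right)}\right) - 30546 \cdot 642 = - 4 \left(- \frac{89}{-39 + 1}\right) - 19610532 = - 4 \left(- \frac{89}{-38}\right) - 19610532 = - 4 \left(\left(-89\right) \left(- \frac{1}{38}\right)\right) - 19610532 = \left(-4\right) \frac{89}{38} - 19610532 = - \frac{178}{19} - 19610532 = - \frac{372600286}{19}$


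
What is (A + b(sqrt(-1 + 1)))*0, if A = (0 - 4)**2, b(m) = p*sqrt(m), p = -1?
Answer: 0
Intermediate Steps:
b(m) = -sqrt(m)
A = 16 (A = (-4)**2 = 16)
(A + b(sqrt(-1 + 1)))*0 = (16 - sqrt(sqrt(-1 + 1)))*0 = (16 - sqrt(sqrt(0)))*0 = (16 - sqrt(0))*0 = (16 - 1*0)*0 = (16 + 0)*0 = 16*0 = 0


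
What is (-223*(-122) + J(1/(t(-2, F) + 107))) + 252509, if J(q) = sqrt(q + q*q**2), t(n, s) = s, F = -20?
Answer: 279715 + sqrt(658590)/7569 ≈ 2.7972e+5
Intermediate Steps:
J(q) = sqrt(q + q**3)
(-223*(-122) + J(1/(t(-2, F) + 107))) + 252509 = (-223*(-122) + sqrt(1/(-20 + 107) + (1/(-20 + 107))**3)) + 252509 = (27206 + sqrt(1/87 + (1/87)**3)) + 252509 = (27206 + sqrt(1/87 + 1/658503)) + 252509 = (27206 + sqrt(7570/658503)) + 252509 = (27206 + sqrt(658590)/7569) + 252509 = 279715 + sqrt(658590)/7569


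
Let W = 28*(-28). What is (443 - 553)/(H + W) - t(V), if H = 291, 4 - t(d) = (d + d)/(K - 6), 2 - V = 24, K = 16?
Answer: -20156/2465 ≈ -8.1769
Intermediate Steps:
V = -22 (V = 2 - 1*24 = 2 - 24 = -22)
t(d) = 4 - d/5 (t(d) = 4 - (d + d)/(16 - 6) = 4 - 2*d/10 = 4 - d/5)
W = -784
(443 - 553)/(H + W) - t(V) = (443 - 553)/(291 - 784) - (4 - 1/5*(-22)) = -110/(-493) - (4 + 22/5) = -110*(-1/493) - 1*42/5 = 110/493 - 42/5 = -20156/2465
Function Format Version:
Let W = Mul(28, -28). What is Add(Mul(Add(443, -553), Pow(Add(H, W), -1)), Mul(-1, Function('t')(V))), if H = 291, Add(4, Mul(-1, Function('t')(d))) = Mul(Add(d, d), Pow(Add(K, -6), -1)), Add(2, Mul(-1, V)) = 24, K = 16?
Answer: Rational(-20156, 2465) ≈ -8.1769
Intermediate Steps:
V = -22 (V = Add(2, Mul(-1, 24)) = Add(2, -24) = -22)
Function('t')(d) = Add(4, Mul(Rational(-1, 5), d)) (Function('t')(d) = Add(4, Mul(-1, Mul(Add(d, d), Pow(Add(16, -6), -1)))) = Add(4, Mul(-1, Mul(Mul(2, d), Pow(10, -1)))) = Add(4, Mul(-1, Mul(Mul(2, d), Rational(1, 10)))) = Add(4, Mul(-1, Mul(Rational(1, 5), d))) = Add(4, Mul(Rational(-1, 5), d)))
W = -784
Add(Mul(Add(443, -553), Pow(Add(H, W), -1)), Mul(-1, Function('t')(V))) = Add(Mul(Add(443, -553), Pow(Add(291, -784), -1)), Mul(-1, Add(4, Mul(Rational(-1, 5), -22)))) = Add(Mul(-110, Pow(-493, -1)), Mul(-1, Add(4, Rational(22, 5)))) = Add(Mul(-110, Rational(-1, 493)), Mul(-1, Rational(42, 5))) = Add(Rational(110, 493), Rational(-42, 5)) = Rational(-20156, 2465)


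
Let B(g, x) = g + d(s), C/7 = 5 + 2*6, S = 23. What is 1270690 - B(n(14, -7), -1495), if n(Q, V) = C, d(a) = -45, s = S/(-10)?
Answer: 1270616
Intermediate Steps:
s = -23/10 (s = 23/(-10) = 23*(-⅒) = -23/10 ≈ -2.3000)
C = 119 (C = 7*(5 + 2*6) = 7*(5 + 12) = 7*17 = 119)
n(Q, V) = 119
B(g, x) = -45 + g (B(g, x) = g - 45 = -45 + g)
1270690 - B(n(14, -7), -1495) = 1270690 - (-45 + 119) = 1270690 - 1*74 = 1270690 - 74 = 1270616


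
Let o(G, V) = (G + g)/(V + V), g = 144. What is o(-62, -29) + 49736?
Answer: 1442303/29 ≈ 49735.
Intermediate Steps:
o(G, V) = (144 + G)/(2*V) (o(G, V) = (G + 144)/(V + V) = (144 + G)/((2*V)) = (144 + G)*(1/(2*V)) = (144 + G)/(2*V))
o(-62, -29) + 49736 = (½)*(144 - 62)/(-29) + 49736 = (½)*(-1/29)*82 + 49736 = -41/29 + 49736 = 1442303/29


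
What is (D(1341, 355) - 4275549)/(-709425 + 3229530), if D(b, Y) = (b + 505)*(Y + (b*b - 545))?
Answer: 473571491/360015 ≈ 1315.4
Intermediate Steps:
D(b, Y) = (505 + b)*(-545 + Y + b²) (D(b, Y) = (505 + b)*(Y + (b² - 545)) = (505 + b)*(Y + (-545 + b²)) = (505 + b)*(-545 + Y + b²))
(D(1341, 355) - 4275549)/(-709425 + 3229530) = ((-275225 + 1341³ - 545*1341 + 505*355 + 505*1341² + 355*1341) - 4275549)/(-709425 + 3229530) = ((-275225 + 2411494821 - 730845 + 179275 + 505*1798281 + 476055) - 4275549)/2520105 = ((-275225 + 2411494821 - 730845 + 179275 + 908131905 + 476055) - 4275549)*(1/2520105) = (3319275986 - 4275549)*(1/2520105) = 3315000437*(1/2520105) = 473571491/360015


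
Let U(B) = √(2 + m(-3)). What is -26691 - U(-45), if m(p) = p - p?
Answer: -26691 - √2 ≈ -26692.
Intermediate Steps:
m(p) = 0
U(B) = √2 (U(B) = √(2 + 0) = √2)
-26691 - U(-45) = -26691 - √2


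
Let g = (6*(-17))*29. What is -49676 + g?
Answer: -52634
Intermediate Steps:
g = -2958 (g = -102*29 = -2958)
-49676 + g = -49676 - 2958 = -52634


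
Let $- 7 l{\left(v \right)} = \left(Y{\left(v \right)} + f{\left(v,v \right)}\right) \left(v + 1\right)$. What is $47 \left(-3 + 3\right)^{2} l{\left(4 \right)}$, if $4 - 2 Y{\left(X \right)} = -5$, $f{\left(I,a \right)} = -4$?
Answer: $0$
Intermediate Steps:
$Y{\left(X \right)} = \frac{9}{2}$ ($Y{\left(X \right)} = 2 - - \frac{5}{2} = 2 + \frac{5}{2} = \frac{9}{2}$)
$l{\left(v \right)} = - \frac{1}{14} - \frac{v}{14}$ ($l{\left(v \right)} = - \frac{\left(\frac{9}{2} - 4\right) \left(v + 1\right)}{7} = - \frac{\frac{1}{2} \left(1 + v\right)}{7} = - \frac{\frac{1}{2} + \frac{v}{2}}{7} = - \frac{1}{14} - \frac{v}{14}$)
$47 \left(-3 + 3\right)^{2} l{\left(4 \right)} = 47 \left(-3 + 3\right)^{2} \left(- \frac{1}{14} - \frac{2}{7}\right) = 47 \cdot 0^{2} \left(- \frac{1}{14} - \frac{2}{7}\right) = 47 \cdot 0 \left(- \frac{5}{14}\right) = 0 \left(- \frac{5}{14}\right) = 0$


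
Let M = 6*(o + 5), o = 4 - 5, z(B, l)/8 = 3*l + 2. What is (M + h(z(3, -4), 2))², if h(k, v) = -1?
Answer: 529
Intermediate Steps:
z(B, l) = 16 + 24*l (z(B, l) = 8*(3*l + 2) = 8*(2 + 3*l) = 16 + 24*l)
o = -1
M = 24 (M = 6*(-1 + 5) = 6*4 = 24)
(M + h(z(3, -4), 2))² = (24 - 1)² = 23² = 529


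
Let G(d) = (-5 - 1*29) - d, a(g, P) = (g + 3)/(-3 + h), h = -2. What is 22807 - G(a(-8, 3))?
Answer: 22842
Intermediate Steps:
a(g, P) = -⅗ - g/5 (a(g, P) = (g + 3)/(-3 - 2) = (3 + g)/(-5) = (3 + g)*(-⅕) = -⅗ - g/5)
G(d) = -34 - d (G(d) = (-5 - 29) - d = -34 - d)
22807 - G(a(-8, 3)) = 22807 - (-34 - (-⅗ - ⅕*(-8))) = 22807 - (-34 - (-⅗ + 8/5)) = 22807 - (-34 - 1*1) = 22807 - (-34 - 1) = 22807 - 1*(-35) = 22807 + 35 = 22842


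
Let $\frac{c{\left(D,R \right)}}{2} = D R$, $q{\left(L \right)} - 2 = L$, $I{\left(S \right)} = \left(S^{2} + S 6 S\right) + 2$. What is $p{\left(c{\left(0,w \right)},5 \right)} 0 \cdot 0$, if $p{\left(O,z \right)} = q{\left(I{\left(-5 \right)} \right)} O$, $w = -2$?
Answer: $0$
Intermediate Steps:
$I{\left(S \right)} = 2 + 7 S^{2}$ ($I{\left(S \right)} = \left(S^{2} + 6 S S\right) + 2 = \left(S^{2} + 6 S^{2}\right) + 2 = 7 S^{2} + 2 = 2 + 7 S^{2}$)
$q{\left(L \right)} = 2 + L$
$c{\left(D,R \right)} = 2 D R$
$p{\left(O,z \right)} = 179 O$ ($p{\left(O,z \right)} = \left(2 + \left(2 + 7 \left(-5\right)^{2}\right)\right) O = \left(2 + \left(2 + 7 \cdot 25\right)\right) O = \left(2 + \left(2 + 175\right)\right) O = \left(2 + 177\right) O = 179 O$)
$p{\left(c{\left(0,w \right)},5 \right)} 0 \cdot 0 = 179 \cdot 2 \cdot 0 \left(-2\right) 0 \cdot 0 = 179 \cdot 0 \cdot 0 \cdot 0 = 0 \cdot 0 \cdot 0 = 0 \cdot 0 = 0$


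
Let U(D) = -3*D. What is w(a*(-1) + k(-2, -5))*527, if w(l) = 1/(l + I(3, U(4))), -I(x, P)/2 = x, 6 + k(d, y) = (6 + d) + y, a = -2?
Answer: -527/11 ≈ -47.909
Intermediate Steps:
k(d, y) = d + y (k(d, y) = -6 + ((6 + d) + y) = -6 + (6 + d + y) = d + y)
I(x, P) = -2*x
w(l) = 1/(-6 + l) (w(l) = 1/(l - 2*3) = 1/(l - 6) = 1/(-6 + l))
w(a*(-1) + k(-2, -5))*527 = 527/(-6 + (-2*(-1) + (-2 - 5))) = 527/(-6 + (2 - 7)) = 527/(-6 - 5) = 527/(-11) = -1/11*527 = -527/11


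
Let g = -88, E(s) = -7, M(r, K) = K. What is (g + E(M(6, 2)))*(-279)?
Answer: 26505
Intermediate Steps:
(g + E(M(6, 2)))*(-279) = (-88 - 7)*(-279) = -95*(-279) = 26505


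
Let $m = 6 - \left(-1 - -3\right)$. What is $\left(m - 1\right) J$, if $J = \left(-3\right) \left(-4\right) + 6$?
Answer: $54$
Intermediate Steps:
$m = 4$ ($m = 6 - \left(-1 + 3\right) = 6 - 2 = 4$)
$J = 18$ ($J = 12 + 6 = 18$)
$\left(m - 1\right) J = \left(4 - 1\right) 18 = 3 \cdot 18 = 54$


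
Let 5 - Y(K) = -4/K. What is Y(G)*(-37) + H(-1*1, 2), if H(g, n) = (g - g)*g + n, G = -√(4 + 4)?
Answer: -183 + 37*√2 ≈ -130.67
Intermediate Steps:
G = -2*√2 (G = -√8 = -2*√2 ≈ -2.8284)
Y(K) = 5 + 4/K (Y(K) = 5 - (-4)/K = 5 + 4/K)
H(g, n) = n (H(g, n) = 0*g + n = 0 + n = n)
Y(G)*(-37) + H(-1*1, 2) = (5 + 4/((-2*√2)))*(-37) + 2 = (5 + 4*(-√2/4))*(-37) + 2 = (5 - √2)*(-37) + 2 = (-185 + 37*√2) + 2 = -183 + 37*√2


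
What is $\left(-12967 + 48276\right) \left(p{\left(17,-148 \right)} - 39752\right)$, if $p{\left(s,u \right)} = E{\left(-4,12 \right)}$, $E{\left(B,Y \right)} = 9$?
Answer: $-1403285587$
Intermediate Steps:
$p{\left(s,u \right)} = 9$
$\left(-12967 + 48276\right) \left(p{\left(17,-148 \right)} - 39752\right) = \left(-12967 + 48276\right) \left(9 - 39752\right) = 35309 \left(-39743\right) = -1403285587$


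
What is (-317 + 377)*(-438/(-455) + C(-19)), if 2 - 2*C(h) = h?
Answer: 62586/91 ≈ 687.76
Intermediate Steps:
C(h) = 1 - h/2
(-317 + 377)*(-438/(-455) + C(-19)) = (-317 + 377)*(-438/(-455) + (1 - ½*(-19))) = 60*(-438*(-1/455) + (1 + 19/2)) = 60*(438/455 + 21/2) = 60*(10431/910) = 62586/91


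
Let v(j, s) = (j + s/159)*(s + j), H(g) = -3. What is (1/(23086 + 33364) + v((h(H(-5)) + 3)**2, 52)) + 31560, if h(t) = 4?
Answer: 327984830509/8975550 ≈ 36542.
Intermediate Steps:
v(j, s) = (j + s)*(j + s/159) (v(j, s) = (j + s*(1/159))*(j + s) = (j + s/159)*(j + s) = (j + s)*(j + s/159))
(1/(23086 + 33364) + v((h(H(-5)) + 3)**2, 52)) + 31560 = (1/(23086 + 33364) + (((4 + 3)**2)**2 + (1/159)*52**2 + (160/159)*(4 + 3)**2*52)) + 31560 = (1/56450 + ((7**2)**2 + (1/159)*2704 + (160/159)*7**2*52)) + 31560 = (1/56450 + (49**2 + 2704/159 + (160/159)*49*52)) + 31560 = (1/56450 + (2401 + 2704/159 + 407680/159)) + 31560 = (1/56450 + 792143/159) + 31560 = 44716472509/8975550 + 31560 = 327984830509/8975550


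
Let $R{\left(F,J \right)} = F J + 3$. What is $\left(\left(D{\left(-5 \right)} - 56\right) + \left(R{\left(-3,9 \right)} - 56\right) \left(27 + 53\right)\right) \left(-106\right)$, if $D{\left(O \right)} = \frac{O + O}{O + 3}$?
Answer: $683806$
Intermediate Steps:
$R{\left(F,J \right)} = 3 + F J$
$D{\left(O \right)} = \frac{2 O}{3 + O}$
$\left(\left(D{\left(-5 \right)} - 56\right) + \left(R{\left(-3,9 \right)} - 56\right) \left(27 + 53\right)\right) \left(-106\right) = \left(\left(2 \left(-5\right) \frac{1}{3 - 5} - 56\right) + \left(\left(3 - 27\right) - 56\right) \left(27 + 53\right)\right) \left(-106\right) = \left(\left(2 \left(-5\right) \frac{1}{-2} - 56\right) + \left(\left(3 - 27\right) - 56\right) 80\right) \left(-106\right) = \left(\left(2 \left(-5\right) \left(- \frac{1}{2}\right) - 56\right) + \left(-24 - 56\right) 80\right) \left(-106\right) = \left(\left(5 - 56\right) - 6400\right) \left(-106\right) = \left(-51 - 6400\right) \left(-106\right) = \left(-6451\right) \left(-106\right) = 683806$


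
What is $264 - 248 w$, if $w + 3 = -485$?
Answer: $121288$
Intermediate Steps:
$w = -488$ ($w = -3 - 485 = -488$)
$264 - 248 w = 264 - -121024 = 264 + 121024 = 121288$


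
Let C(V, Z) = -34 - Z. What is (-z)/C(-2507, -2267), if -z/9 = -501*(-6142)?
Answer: 27694278/2233 ≈ 12402.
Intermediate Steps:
z = -27694278 (z = -(-4509)*(-6142) = -9*3077142 = -27694278)
(-z)/C(-2507, -2267) = (-1*(-27694278))/(-34 - 1*(-2267)) = 27694278/(-34 + 2267) = 27694278/2233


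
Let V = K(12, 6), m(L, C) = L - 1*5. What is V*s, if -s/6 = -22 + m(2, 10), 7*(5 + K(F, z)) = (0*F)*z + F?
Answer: -3450/7 ≈ -492.86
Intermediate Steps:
m(L, C) = -5 + L (m(L, C) = L - 5 = -5 + L)
K(F, z) = -5 + F/7 (K(F, z) = -5 + ((0*F)*z + F)/7 = -5 + (0*z + F)/7 = -5 + (0 + F)/7 = -5 + F/7)
s = 150 (s = -6*(-22 + (-5 + 2)) = -6*(-22 - 3) = -6*(-25) = 150)
V = -23/7 (V = -5 + (⅐)*12 = -5 + 12/7 = -23/7 ≈ -3.2857)
V*s = -23/7*150 = -3450/7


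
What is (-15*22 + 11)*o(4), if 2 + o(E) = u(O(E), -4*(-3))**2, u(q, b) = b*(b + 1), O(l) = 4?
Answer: -7762546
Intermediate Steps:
u(q, b) = b*(1 + b)
o(E) = 24334 (o(E) = -2 + ((-4*(-3))*(1 - 4*(-3)))**2 = -2 + (12*(1 + 12))**2 = -2 + (12*13)**2 = -2 + 156**2 = -2 + 24336 = 24334)
(-15*22 + 11)*o(4) = (-15*22 + 11)*24334 = (-330 + 11)*24334 = -319*24334 = -7762546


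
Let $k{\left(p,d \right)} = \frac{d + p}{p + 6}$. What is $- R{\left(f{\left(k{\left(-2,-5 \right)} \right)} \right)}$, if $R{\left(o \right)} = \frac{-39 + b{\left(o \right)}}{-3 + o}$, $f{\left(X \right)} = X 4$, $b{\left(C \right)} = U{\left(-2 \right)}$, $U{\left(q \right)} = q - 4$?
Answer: $- \frac{9}{2} \approx -4.5$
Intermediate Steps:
$k{\left(p,d \right)} = \frac{d + p}{6 + p}$
$U{\left(q \right)} = -4 + q$
$b{\left(C \right)} = -6$ ($b{\left(C \right)} = -4 - 2 = -6$)
$f{\left(X \right)} = 4 X$
$R{\left(o \right)} = - \frac{45}{-3 + o}$ ($R{\left(o \right)} = \frac{-39 - 6}{-3 + o} = - \frac{45}{-3 + o}$)
$- R{\left(f{\left(k{\left(-2,-5 \right)} \right)} \right)} = - \frac{-45}{-3 + 4 \frac{-5 - 2}{6 - 2}} = - \frac{-45}{-3 + 4 \cdot \frac{1}{4} \left(-7\right)} = - \frac{-45}{-3 + 4 \left(- \frac{7}{4}\right)} = - \frac{-45}{-3 - 7} = - \frac{-45}{-10} = - \frac{\left(-45\right) \left(-1\right)}{10} = \left(-1\right) \frac{9}{2} = - \frac{9}{2}$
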